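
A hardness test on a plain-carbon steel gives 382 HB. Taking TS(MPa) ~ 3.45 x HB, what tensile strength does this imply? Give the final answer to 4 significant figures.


TS (MPa) = 3.45 * HB
TS = 3.45 * 382
TS = 1318 MPa


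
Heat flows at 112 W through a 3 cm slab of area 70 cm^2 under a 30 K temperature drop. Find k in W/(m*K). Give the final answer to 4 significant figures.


k = Q*L / (A*dT)
L = 0.03 m, A = 7e-03 m^2
k = 112 * 0.03 / (7e-03 * 30)
k = 16 W/(m*K)


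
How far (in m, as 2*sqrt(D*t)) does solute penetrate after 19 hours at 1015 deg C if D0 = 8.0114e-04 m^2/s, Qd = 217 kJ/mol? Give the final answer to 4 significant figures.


Step 1: D = D0 * exp(-Qd/(R*T))
T = 1288.15 K
D = 8.0114e-04 * exp(-217e3 / (8.314 * 1288.15)) = 1.27062e-12 m^2/s
Step 2: L = 2*sqrt(D*t)
t = 19 h = 68400 s
L = 2*sqrt(1.27062e-12 * 68400) = 5.896e-04 m


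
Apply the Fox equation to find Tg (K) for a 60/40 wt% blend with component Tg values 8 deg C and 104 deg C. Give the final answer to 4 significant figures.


1/Tg = w1/Tg1 + w2/Tg2 (in Kelvin)
Tg1 = 281.15 K, Tg2 = 377.15 K
1/Tg = 0.6/281.15 + 0.4/377.15
Tg = 313 K


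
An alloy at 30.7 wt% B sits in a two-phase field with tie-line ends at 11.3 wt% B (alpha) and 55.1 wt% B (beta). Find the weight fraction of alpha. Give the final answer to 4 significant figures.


f_alpha = (C_beta - C0) / (C_beta - C_alpha)
f_alpha = (55.1 - 30.7) / (55.1 - 11.3)
f_alpha = 0.5571


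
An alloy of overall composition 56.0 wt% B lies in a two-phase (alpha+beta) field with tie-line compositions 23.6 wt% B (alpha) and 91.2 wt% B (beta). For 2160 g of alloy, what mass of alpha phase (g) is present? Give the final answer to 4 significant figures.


f_alpha = (C_beta - C0) / (C_beta - C_alpha)
f_alpha = (91.2 - 56.0) / (91.2 - 23.6) = 0.52071
m_alpha = f_alpha * m_total = 0.52071 * 2160 = 1125 g


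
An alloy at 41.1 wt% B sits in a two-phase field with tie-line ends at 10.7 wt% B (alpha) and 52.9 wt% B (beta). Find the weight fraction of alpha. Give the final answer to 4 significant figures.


f_alpha = (C_beta - C0) / (C_beta - C_alpha)
f_alpha = (52.9 - 41.1) / (52.9 - 10.7)
f_alpha = 0.2796


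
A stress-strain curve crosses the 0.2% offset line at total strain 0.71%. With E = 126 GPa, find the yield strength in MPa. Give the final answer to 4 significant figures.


Offset strain = 0.002
Elastic strain at yield = total_strain - offset = 7.1e-03 - 0.002 = 5.1e-03
sigma_y = E * elastic_strain = 126000 * 5.1e-03
sigma_y = 642.6 MPa


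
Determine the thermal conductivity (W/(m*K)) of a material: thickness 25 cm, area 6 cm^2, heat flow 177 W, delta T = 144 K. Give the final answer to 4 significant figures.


k = Q*L / (A*dT)
L = 0.25 m, A = 6e-04 m^2
k = 177 * 0.25 / (6e-04 * 144)
k = 512.2 W/(m*K)


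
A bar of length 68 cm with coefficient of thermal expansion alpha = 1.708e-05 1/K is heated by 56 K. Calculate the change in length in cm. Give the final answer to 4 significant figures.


dL = L0 * alpha * dT
dL = 68 * 1.708e-05 * 56
dL = 0.06504 cm


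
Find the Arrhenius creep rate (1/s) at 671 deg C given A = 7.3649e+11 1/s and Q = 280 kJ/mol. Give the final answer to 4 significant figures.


rate = A * exp(-Q / (R*T))
T = 671 + 273.15 = 944.15 K
rate = 7.3649e+11 * exp(-280e3 / (8.314 * 944.15))
rate = 2.375e-04 1/s


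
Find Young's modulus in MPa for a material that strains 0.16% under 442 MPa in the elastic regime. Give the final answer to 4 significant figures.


E = sigma / epsilon
epsilon = 0.16% = 1.6e-03
E = 442 / 1.6e-03
E = 276300 MPa


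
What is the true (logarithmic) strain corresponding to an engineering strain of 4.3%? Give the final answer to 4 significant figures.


epsilon_true = ln(1 + epsilon_eng)
epsilon_true = ln(1 + 0.043)
epsilon_true = 0.0421


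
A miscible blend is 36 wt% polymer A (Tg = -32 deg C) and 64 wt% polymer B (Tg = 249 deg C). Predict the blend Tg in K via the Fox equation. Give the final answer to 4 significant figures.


1/Tg = w1/Tg1 + w2/Tg2 (in Kelvin)
Tg1 = 241.15 K, Tg2 = 522.15 K
1/Tg = 0.36/241.15 + 0.64/522.15
Tg = 367.8 K


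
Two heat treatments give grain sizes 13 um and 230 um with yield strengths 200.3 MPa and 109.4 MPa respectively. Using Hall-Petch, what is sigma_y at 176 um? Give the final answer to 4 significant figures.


sigma_y = sigma0 + k / sqrt(d)
1/sqrt(d1) = 1/sqrt(1.3e-05) = 277.35;  1/sqrt(d2) = 65.938
k = (sigma1 - sigma2) / (1/sqrt(d1) - 1/sqrt(d2)) = (200.3 - 109.4) / (277.35 - 65.938) = 0.429966 MPa*m^0.5
sigma0 = sigma1 - k/sqrt(d1) = 200.3 - 0.429966*277.35 = 81.0489 MPa
sigma_y(d3) = 81.0489 + 0.429966 / sqrt(1.76e-04) = 113.5 MPa


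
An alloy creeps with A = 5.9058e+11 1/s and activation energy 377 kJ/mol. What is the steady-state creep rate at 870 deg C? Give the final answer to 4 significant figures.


rate = A * exp(-Q / (R*T))
T = 870 + 273.15 = 1143.15 K
rate = 5.9058e+11 * exp(-377e3 / (8.314 * 1143.15))
rate = 3.501e-06 1/s


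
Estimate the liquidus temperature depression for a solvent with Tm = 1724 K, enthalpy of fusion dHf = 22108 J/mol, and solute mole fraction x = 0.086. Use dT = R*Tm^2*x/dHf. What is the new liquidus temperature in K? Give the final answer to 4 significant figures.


dT = R*Tm^2*x / dHf
dT = 8.314 * 1724^2 * 0.086 / 22108
dT = 96.1244 K
T_new = 1724 - 96.1244 = 1628 K


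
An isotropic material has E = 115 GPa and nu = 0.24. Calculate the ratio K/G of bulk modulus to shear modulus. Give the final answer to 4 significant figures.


G = E / (2*(1+nu))
G = 115 / (2*(1+0.24)) = 46.371 GPa
K = E / (3*(1-2*nu))
K = 115 / (3*(1-2*0.24)) = 73.7179 GPa
K/G = 73.7179 / 46.371 = 1.59


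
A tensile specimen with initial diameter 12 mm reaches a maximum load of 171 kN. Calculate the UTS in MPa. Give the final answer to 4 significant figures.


A0 = pi*(d/2)^2 = pi*(12/2)^2 = 113.097 mm^2
UTS = F_max / A0 = 171*1000 / 113.097
UTS = 1512 MPa


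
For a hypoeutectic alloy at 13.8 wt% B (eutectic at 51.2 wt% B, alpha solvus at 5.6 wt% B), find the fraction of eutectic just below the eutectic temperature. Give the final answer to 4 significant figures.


f_primary = (C_e - C0) / (C_e - C_alpha_max)
f_primary = (51.2 - 13.8) / (51.2 - 5.6)
f_primary = 0.820175
f_eutectic = 1 - 0.820175 = 0.1798


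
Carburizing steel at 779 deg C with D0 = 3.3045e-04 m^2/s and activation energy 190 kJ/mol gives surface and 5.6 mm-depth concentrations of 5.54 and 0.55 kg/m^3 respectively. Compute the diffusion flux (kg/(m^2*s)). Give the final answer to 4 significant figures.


Step 1: D = D0 * exp(-Qd/(R*T))
T = 779 + 273.15 = 1052.15 K
D = 3.3045e-04 * exp(-190e3 / (8.314 * 1052.15)) = 1.21926e-13 m^2/s
Step 2: J = D * (C1 - C2) / dx
J = 1.21926e-13 * (5.54 - 0.55) / 5.6e-03
J = 1.086e-10 kg/(m^2*s)


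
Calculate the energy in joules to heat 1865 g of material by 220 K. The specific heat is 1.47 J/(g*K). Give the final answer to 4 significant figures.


Q = m * cp * dT
Q = 1865 * 1.47 * 220
Q = 603100 J


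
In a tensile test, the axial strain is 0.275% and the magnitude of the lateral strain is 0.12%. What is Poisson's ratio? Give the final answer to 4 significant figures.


nu = -epsilon_lat / epsilon_axial
Lateral strain is contraction (negative), so using magnitudes:
nu = 0.12 / 0.275
nu = 0.4364


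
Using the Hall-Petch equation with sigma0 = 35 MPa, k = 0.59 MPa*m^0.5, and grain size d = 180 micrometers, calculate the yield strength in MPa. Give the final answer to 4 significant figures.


sigma_y = sigma0 + k / sqrt(d)
d = 180 um = 1.8e-04 m
sigma_y = 35 + 0.59 / sqrt(1.8e-04)
sigma_y = 78.98 MPa


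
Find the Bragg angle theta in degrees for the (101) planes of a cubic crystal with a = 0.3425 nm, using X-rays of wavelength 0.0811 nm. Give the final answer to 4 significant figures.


d = a / sqrt(h^2+k^2+l^2)
d = 0.3425 / sqrt(2) = 0.242184 nm
lambda = 2*d*sin(theta)  =>  sin(theta) = lambda / (2*d)
sin(theta) = 0.0811 / (2 * 0.242184) = 0.167435
theta = 9.639 deg


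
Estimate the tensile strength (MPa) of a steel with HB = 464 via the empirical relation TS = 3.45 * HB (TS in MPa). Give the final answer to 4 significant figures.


TS (MPa) = 3.45 * HB
TS = 3.45 * 464
TS = 1601 MPa


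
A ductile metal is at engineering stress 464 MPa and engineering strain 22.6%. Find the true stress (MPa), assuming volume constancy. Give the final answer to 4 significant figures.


sigma_true = sigma_eng * (1 + epsilon_eng)
sigma_true = 464 * (1 + 0.226)
sigma_true = 568.9 MPa


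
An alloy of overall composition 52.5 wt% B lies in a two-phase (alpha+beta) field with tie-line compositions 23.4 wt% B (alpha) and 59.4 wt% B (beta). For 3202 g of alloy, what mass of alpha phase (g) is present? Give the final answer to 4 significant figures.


f_alpha = (C_beta - C0) / (C_beta - C_alpha)
f_alpha = (59.4 - 52.5) / (59.4 - 23.4) = 0.191667
m_alpha = f_alpha * m_total = 0.191667 * 3202 = 613.7 g


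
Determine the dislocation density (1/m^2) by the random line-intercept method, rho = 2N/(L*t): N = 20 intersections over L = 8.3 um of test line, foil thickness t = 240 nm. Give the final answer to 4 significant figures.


rho = 2N / (L * t)
L = 8.3 um = 8.3e-06 m, t = 240 nm = 2.4e-07 m
rho = 2 * 20 / (8.3e-06 * 2.4e-07)
rho = 2.008e+13 1/m^2


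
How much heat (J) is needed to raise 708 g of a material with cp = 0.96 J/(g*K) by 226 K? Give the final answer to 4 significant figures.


Q = m * cp * dT
Q = 708 * 0.96 * 226
Q = 153600 J


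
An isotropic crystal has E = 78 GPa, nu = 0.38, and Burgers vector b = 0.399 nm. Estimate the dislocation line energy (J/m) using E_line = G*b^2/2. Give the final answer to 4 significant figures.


Step 1: G = E / (2*(1+nu))
G = 78 / (2*(1+0.38)) = 28.2609 GPa = 2.82609e+10 Pa
Step 2: E_line = G*b^2/2
b = 0.399 nm = 3.99e-10 m
E_line = 0.5 * 2.82609e+10 * (3.99e-10)^2 = 2.25e-09 J/m


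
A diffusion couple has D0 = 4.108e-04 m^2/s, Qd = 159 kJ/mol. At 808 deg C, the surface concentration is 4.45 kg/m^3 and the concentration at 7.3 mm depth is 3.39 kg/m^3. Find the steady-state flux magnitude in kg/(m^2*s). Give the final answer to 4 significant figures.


Step 1: D = D0 * exp(-Qd/(R*T))
T = 808 + 273.15 = 1081.15 K
D = 4.108e-04 * exp(-159e3 / (8.314 * 1081.15)) = 8.53951e-12 m^2/s
Step 2: J = D * (C1 - C2) / dx
J = 8.53951e-12 * (4.45 - 3.39) / 7.3e-03
J = 1.24e-09 kg/(m^2*s)


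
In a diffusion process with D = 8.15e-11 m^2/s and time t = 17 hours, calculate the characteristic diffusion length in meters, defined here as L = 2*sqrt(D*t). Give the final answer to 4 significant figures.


t = 17 hr = 61200 s
Diffusion length = 2*sqrt(D*t)
= 2*sqrt(8.15e-11 * 61200)
= 4.467e-03 m


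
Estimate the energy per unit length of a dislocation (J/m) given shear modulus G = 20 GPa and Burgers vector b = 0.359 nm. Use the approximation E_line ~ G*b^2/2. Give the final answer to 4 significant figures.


E = G*b^2/2
b = 0.359 nm = 3.59e-10 m
G = 20 GPa = 2e+10 Pa
E = 0.5 * 2e+10 * (3.59e-10)^2
E = 1.289e-09 J/m


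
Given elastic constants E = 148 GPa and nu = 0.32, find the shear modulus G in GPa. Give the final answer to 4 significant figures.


G = E / (2*(1+nu))
G = 148 / (2*(1+0.32))
G = 56.06 GPa


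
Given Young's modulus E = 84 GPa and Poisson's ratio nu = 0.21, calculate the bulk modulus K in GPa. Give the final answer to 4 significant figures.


K = E / (3*(1-2*nu))
K = 84 / (3*(1-2*0.21))
K = 48.28 GPa


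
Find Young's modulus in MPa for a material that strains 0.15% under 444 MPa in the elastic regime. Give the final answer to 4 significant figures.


E = sigma / epsilon
epsilon = 0.15% = 1.5e-03
E = 444 / 1.5e-03
E = 296000 MPa


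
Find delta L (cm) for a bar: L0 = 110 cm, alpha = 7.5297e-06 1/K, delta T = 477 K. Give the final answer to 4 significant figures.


dL = L0 * alpha * dT
dL = 110 * 7.5297e-06 * 477
dL = 0.3951 cm


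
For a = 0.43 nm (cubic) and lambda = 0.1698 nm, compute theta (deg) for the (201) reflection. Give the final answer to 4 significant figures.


d = a / sqrt(h^2+k^2+l^2)
d = 0.43 / sqrt(5) = 0.192302 nm
lambda = 2*d*sin(theta)  =>  sin(theta) = lambda / (2*d)
sin(theta) = 0.1698 / (2 * 0.192302) = 0.441493
theta = 26.2 deg


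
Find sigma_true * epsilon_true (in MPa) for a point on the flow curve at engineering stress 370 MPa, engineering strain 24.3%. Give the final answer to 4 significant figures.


sigma_true = sigma_eng * (1 + epsilon_eng)
sigma_true = 370 * (1 + 0.243) = 459.91 MPa
epsilon_true = ln(1 + epsilon_eng)
epsilon_true = ln(1 + 0.243) = 0.217528
sigma_true * epsilon_true = 459.91 * 0.217528 = 100 MPa


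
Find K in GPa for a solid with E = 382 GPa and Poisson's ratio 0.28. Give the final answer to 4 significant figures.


K = E / (3*(1-2*nu))
K = 382 / (3*(1-2*0.28))
K = 289.4 GPa


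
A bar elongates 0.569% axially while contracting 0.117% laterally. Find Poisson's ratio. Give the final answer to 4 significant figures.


nu = -epsilon_lat / epsilon_axial
Lateral strain is contraction (negative), so using magnitudes:
nu = 0.117 / 0.569
nu = 0.2056


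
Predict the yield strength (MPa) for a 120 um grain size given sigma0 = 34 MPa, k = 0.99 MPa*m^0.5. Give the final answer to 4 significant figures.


sigma_y = sigma0 + k / sqrt(d)
d = 120 um = 1.2e-04 m
sigma_y = 34 + 0.99 / sqrt(1.2e-04)
sigma_y = 124.4 MPa


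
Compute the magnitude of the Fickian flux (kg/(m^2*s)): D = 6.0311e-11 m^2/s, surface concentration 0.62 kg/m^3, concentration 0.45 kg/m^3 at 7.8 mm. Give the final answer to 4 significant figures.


J = -D * (dC/dx) = D * (C1 - C2) / dx
J = 6.0311e-11 * (0.62 - 0.45) / 7.8e-03
J = 1.314e-09 kg/(m^2*s)


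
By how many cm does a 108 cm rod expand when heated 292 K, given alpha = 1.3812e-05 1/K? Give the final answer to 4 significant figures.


dL = L0 * alpha * dT
dL = 108 * 1.3812e-05 * 292
dL = 0.4356 cm


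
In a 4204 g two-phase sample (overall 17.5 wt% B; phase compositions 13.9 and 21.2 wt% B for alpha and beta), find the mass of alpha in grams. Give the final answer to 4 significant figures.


f_alpha = (C_beta - C0) / (C_beta - C_alpha)
f_alpha = (21.2 - 17.5) / (21.2 - 13.9) = 0.506849
m_alpha = f_alpha * m_total = 0.506849 * 4204 = 2131 g


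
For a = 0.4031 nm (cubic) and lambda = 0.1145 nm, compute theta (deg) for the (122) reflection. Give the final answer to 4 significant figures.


d = a / sqrt(h^2+k^2+l^2)
d = 0.4031 / sqrt(9) = 0.134367 nm
lambda = 2*d*sin(theta)  =>  sin(theta) = lambda / (2*d)
sin(theta) = 0.1145 / (2 * 0.134367) = 0.426073
theta = 25.22 deg


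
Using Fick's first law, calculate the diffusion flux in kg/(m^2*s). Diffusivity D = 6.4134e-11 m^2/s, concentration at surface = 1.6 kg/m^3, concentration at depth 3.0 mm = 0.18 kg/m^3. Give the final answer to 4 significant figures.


J = -D * (dC/dx) = D * (C1 - C2) / dx
J = 6.4134e-11 * (1.6 - 0.18) / 3e-03
J = 3.036e-08 kg/(m^2*s)


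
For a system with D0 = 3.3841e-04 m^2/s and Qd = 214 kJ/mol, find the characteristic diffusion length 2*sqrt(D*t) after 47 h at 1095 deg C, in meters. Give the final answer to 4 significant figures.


Step 1: D = D0 * exp(-Qd/(R*T))
T = 1368.15 K
D = 3.3841e-04 * exp(-214e3 / (8.314 * 1368.15)) = 2.28473e-12 m^2/s
Step 2: L = 2*sqrt(D*t)
t = 47 h = 169200 s
L = 2*sqrt(2.28473e-12 * 169200) = 1.244e-03 m


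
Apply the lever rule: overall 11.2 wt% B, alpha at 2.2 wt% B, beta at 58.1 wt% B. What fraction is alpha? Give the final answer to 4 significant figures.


f_alpha = (C_beta - C0) / (C_beta - C_alpha)
f_alpha = (58.1 - 11.2) / (58.1 - 2.2)
f_alpha = 0.839


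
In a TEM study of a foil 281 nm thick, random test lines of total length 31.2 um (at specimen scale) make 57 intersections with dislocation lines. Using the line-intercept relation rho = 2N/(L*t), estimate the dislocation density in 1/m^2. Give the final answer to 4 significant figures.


rho = 2N / (L * t)
L = 31.2 um = 3.12e-05 m, t = 281 nm = 2.81e-07 m
rho = 2 * 57 / (3.12e-05 * 2.81e-07)
rho = 1.3e+13 1/m^2


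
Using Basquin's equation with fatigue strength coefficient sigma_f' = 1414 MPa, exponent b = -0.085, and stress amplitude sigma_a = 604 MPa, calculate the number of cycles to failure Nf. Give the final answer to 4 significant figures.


sigma_a = sigma_f' * (2*Nf)^b
2*Nf = (sigma_a / sigma_f')^(1/b)
2*Nf = (604 / 1414)^(1/-0.085)
2*Nf = 22183.4
Nf = 11090 cycles


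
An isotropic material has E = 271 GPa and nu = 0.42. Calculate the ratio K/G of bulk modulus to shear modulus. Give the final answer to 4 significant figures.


G = E / (2*(1+nu))
G = 271 / (2*(1+0.42)) = 95.4225 GPa
K = E / (3*(1-2*nu))
K = 271 / (3*(1-2*0.42)) = 564.583 GPa
K/G = 564.583 / 95.4225 = 5.917


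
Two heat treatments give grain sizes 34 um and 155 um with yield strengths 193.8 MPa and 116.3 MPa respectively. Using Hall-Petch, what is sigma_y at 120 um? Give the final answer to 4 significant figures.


sigma_y = sigma0 + k / sqrt(d)
1/sqrt(d1) = 1/sqrt(3.4e-05) = 171.499;  1/sqrt(d2) = 80.3219
k = (sigma1 - sigma2) / (1/sqrt(d1) - 1/sqrt(d2)) = (193.8 - 116.3) / (171.499 - 80.3219) = 0.849998 MPa*m^0.5
sigma0 = sigma1 - k/sqrt(d1) = 193.8 - 0.849998*171.499 = 48.0265 MPa
sigma_y(d3) = 48.0265 + 0.849998 / sqrt(1.2e-04) = 125.6 MPa


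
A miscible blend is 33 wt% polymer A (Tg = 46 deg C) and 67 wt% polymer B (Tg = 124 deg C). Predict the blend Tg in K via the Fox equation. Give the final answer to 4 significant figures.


1/Tg = w1/Tg1 + w2/Tg2 (in Kelvin)
Tg1 = 319.15 K, Tg2 = 397.15 K
1/Tg = 0.33/319.15 + 0.67/397.15
Tg = 367.5 K


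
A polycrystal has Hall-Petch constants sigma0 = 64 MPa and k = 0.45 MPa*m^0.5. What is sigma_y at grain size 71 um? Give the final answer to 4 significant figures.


sigma_y = sigma0 + k / sqrt(d)
d = 71 um = 7.1e-05 m
sigma_y = 64 + 0.45 / sqrt(7.1e-05)
sigma_y = 117.4 MPa


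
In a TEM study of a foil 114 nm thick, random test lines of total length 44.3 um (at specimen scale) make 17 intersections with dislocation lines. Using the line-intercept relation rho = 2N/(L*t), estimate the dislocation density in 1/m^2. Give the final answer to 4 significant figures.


rho = 2N / (L * t)
L = 44.3 um = 4.43e-05 m, t = 114 nm = 1.14e-07 m
rho = 2 * 17 / (4.43e-05 * 1.14e-07)
rho = 6.732e+12 1/m^2


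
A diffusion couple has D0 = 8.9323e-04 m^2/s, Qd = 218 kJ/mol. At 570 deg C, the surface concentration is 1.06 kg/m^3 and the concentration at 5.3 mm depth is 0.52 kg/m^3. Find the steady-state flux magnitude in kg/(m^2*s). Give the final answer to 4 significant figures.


Step 1: D = D0 * exp(-Qd/(R*T))
T = 570 + 273.15 = 843.15 K
D = 8.9323e-04 * exp(-218e3 / (8.314 * 843.15)) = 2.78605e-17 m^2/s
Step 2: J = D * (C1 - C2) / dx
J = 2.78605e-17 * (1.06 - 0.52) / 5.3e-03
J = 2.839e-15 kg/(m^2*s)


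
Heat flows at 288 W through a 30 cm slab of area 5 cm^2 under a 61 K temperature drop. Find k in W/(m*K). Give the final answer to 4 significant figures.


k = Q*L / (A*dT)
L = 0.3 m, A = 5e-04 m^2
k = 288 * 0.3 / (5e-04 * 61)
k = 2833 W/(m*K)


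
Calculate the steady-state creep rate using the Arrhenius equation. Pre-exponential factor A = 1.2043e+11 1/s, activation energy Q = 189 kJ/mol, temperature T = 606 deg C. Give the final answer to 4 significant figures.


rate = A * exp(-Q / (R*T))
T = 606 + 273.15 = 879.15 K
rate = 1.2043e+11 * exp(-189e3 / (8.314 * 879.15))
rate = 0.7094 1/s


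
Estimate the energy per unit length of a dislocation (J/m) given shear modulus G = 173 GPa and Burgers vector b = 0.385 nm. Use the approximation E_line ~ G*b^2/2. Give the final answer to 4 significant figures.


E = G*b^2/2
b = 0.385 nm = 3.85e-10 m
G = 173 GPa = 1.73e+11 Pa
E = 0.5 * 1.73e+11 * (3.85e-10)^2
E = 1.282e-08 J/m


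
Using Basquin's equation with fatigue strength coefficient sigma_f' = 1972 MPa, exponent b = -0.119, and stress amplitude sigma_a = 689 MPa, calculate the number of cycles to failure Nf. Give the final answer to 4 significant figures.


sigma_a = sigma_f' * (2*Nf)^b
2*Nf = (sigma_a / sigma_f')^(1/b)
2*Nf = (689 / 1972)^(1/-0.119)
2*Nf = 6881.95
Nf = 3441 cycles


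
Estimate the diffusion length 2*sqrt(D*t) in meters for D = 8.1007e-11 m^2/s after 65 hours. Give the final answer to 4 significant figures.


t = 65 hr = 234000 s
Diffusion length = 2*sqrt(D*t)
= 2*sqrt(8.1007e-11 * 234000)
= 8.708e-03 m


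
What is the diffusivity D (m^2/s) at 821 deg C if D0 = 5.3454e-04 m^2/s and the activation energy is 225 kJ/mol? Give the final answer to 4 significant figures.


D = D0 * exp(-Qd / (R*T))
T = 1094.15 K
D = 5.3454e-04 * exp(-225e3 / (8.314 * 1094.15))
D = 9.685e-15 m^2/s


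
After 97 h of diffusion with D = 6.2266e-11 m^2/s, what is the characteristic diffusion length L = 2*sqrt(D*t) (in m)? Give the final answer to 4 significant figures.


t = 97 hr = 349200 s
Diffusion length = 2*sqrt(D*t)
= 2*sqrt(6.2266e-11 * 349200)
= 9.326e-03 m


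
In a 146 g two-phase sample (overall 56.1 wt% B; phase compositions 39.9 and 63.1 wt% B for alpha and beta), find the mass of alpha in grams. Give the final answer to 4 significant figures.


f_alpha = (C_beta - C0) / (C_beta - C_alpha)
f_alpha = (63.1 - 56.1) / (63.1 - 39.9) = 0.301724
m_alpha = f_alpha * m_total = 0.301724 * 146 = 44.05 g


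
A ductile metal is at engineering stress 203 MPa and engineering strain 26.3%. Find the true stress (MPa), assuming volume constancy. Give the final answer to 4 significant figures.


sigma_true = sigma_eng * (1 + epsilon_eng)
sigma_true = 203 * (1 + 0.263)
sigma_true = 256.4 MPa


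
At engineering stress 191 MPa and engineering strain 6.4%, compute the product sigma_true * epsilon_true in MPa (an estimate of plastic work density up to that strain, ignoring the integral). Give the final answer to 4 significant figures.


sigma_true = sigma_eng * (1 + epsilon_eng)
sigma_true = 191 * (1 + 0.064) = 203.224 MPa
epsilon_true = ln(1 + epsilon_eng)
epsilon_true = ln(1 + 0.064) = 0.0620354
sigma_true * epsilon_true = 203.224 * 0.0620354 = 12.61 MPa


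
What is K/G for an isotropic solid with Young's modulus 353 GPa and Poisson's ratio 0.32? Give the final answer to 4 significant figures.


G = E / (2*(1+nu))
G = 353 / (2*(1+0.32)) = 133.712 GPa
K = E / (3*(1-2*nu))
K = 353 / (3*(1-2*0.32)) = 326.852 GPa
K/G = 326.852 / 133.712 = 2.444


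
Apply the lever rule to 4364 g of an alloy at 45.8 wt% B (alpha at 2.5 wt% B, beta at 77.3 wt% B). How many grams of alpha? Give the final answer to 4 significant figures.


f_alpha = (C_beta - C0) / (C_beta - C_alpha)
f_alpha = (77.3 - 45.8) / (77.3 - 2.5) = 0.421123
m_alpha = f_alpha * m_total = 0.421123 * 4364 = 1838 g


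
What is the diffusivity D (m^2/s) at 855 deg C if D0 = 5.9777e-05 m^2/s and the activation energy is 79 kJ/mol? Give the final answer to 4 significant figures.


D = D0 * exp(-Qd / (R*T))
T = 1128.15 K
D = 5.9777e-05 * exp(-79e3 / (8.314 * 1128.15))
D = 1.314e-08 m^2/s


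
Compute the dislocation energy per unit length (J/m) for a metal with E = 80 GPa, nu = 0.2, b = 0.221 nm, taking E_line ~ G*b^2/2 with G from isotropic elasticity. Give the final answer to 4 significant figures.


Step 1: G = E / (2*(1+nu))
G = 80 / (2*(1+0.2)) = 33.3333 GPa = 3.33333e+10 Pa
Step 2: E_line = G*b^2/2
b = 0.221 nm = 2.21e-10 m
E_line = 0.5 * 3.33333e+10 * (2.21e-10)^2 = 8.14e-10 J/m


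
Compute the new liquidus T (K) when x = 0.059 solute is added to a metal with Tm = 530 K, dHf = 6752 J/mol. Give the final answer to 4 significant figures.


dT = R*Tm^2*x / dHf
dT = 8.314 * 530^2 * 0.059 / 6752
dT = 20.4071 K
T_new = 530 - 20.4071 = 509.6 K


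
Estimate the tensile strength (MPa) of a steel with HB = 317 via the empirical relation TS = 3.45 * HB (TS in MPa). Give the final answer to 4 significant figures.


TS (MPa) = 3.45 * HB
TS = 3.45 * 317
TS = 1094 MPa


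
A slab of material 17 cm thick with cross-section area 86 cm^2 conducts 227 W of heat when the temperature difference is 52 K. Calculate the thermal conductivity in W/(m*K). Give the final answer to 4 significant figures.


k = Q*L / (A*dT)
L = 0.17 m, A = 8.6e-03 m^2
k = 227 * 0.17 / (8.6e-03 * 52)
k = 86.29 W/(m*K)


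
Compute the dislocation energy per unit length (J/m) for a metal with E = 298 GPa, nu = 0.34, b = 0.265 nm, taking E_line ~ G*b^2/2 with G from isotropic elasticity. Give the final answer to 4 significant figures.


Step 1: G = E / (2*(1+nu))
G = 298 / (2*(1+0.34)) = 111.194 GPa = 1.11194e+11 Pa
Step 2: E_line = G*b^2/2
b = 0.265 nm = 2.65e-10 m
E_line = 0.5 * 1.11194e+11 * (2.65e-10)^2 = 3.904e-09 J/m


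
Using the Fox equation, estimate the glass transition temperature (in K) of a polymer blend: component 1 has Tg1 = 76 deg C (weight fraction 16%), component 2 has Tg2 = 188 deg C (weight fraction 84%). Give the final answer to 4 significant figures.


1/Tg = w1/Tg1 + w2/Tg2 (in Kelvin)
Tg1 = 349.15 K, Tg2 = 461.15 K
1/Tg = 0.16/349.15 + 0.84/461.15
Tg = 438.6 K


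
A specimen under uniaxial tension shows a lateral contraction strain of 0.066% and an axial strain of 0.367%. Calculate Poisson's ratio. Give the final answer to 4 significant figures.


nu = -epsilon_lat / epsilon_axial
Lateral strain is contraction (negative), so using magnitudes:
nu = 0.066 / 0.367
nu = 0.1798


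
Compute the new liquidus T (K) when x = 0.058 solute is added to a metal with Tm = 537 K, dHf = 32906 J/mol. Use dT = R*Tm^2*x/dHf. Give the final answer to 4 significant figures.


dT = R*Tm^2*x / dHf
dT = 8.314 * 537^2 * 0.058 / 32906
dT = 4.22582 K
T_new = 537 - 4.22582 = 532.8 K


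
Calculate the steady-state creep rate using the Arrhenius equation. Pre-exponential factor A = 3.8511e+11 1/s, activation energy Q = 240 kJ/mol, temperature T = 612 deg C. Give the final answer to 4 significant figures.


rate = A * exp(-Q / (R*T))
T = 612 + 273.15 = 885.15 K
rate = 3.8511e+11 * exp(-240e3 / (8.314 * 885.15))
rate = 2.643e-03 1/s


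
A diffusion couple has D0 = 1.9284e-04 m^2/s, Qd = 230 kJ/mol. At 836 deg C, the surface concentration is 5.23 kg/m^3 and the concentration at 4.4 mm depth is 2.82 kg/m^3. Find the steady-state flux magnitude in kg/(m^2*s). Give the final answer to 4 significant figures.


Step 1: D = D0 * exp(-Qd/(R*T))
T = 836 + 273.15 = 1109.15 K
D = 1.9284e-04 * exp(-230e3 / (8.314 * 1109.15)) = 2.83869e-15 m^2/s
Step 2: J = D * (C1 - C2) / dx
J = 2.83869e-15 * (5.23 - 2.82) / 4.4e-03
J = 1.555e-12 kg/(m^2*s)


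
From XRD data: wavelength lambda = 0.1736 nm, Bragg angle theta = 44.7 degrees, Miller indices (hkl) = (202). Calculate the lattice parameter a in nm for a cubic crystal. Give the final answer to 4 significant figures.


d = lambda / (2*sin(theta))
d = 0.1736 / (2*sin(44.7 deg))
d = 0.123402 nm
a = d * sqrt(h^2+k^2+l^2) = 0.123402 * sqrt(8)
a = 0.349 nm


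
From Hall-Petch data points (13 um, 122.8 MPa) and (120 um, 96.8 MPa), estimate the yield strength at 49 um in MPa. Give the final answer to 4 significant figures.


sigma_y = sigma0 + k / sqrt(d)
1/sqrt(d1) = 1/sqrt(1.3e-05) = 277.35;  1/sqrt(d2) = 91.2871
k = (sigma1 - sigma2) / (1/sqrt(d1) - 1/sqrt(d2)) = (122.8 - 96.8) / (277.35 - 91.2871) = 0.139738 MPa*m^0.5
sigma0 = sigma1 - k/sqrt(d1) = 122.8 - 0.139738*277.35 = 84.0438 MPa
sigma_y(d3) = 84.0438 + 0.139738 / sqrt(4.9e-05) = 104 MPa


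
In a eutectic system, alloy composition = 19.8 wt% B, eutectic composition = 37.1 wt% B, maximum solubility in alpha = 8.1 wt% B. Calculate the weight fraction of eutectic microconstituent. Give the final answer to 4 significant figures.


f_primary = (C_e - C0) / (C_e - C_alpha_max)
f_primary = (37.1 - 19.8) / (37.1 - 8.1)
f_primary = 0.596552
f_eutectic = 1 - 0.596552 = 0.4034


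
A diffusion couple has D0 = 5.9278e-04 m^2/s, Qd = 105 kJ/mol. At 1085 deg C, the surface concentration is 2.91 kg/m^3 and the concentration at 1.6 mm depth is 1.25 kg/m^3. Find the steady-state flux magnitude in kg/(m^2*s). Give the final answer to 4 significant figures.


Step 1: D = D0 * exp(-Qd/(R*T))
T = 1085 + 273.15 = 1358.15 K
D = 5.9278e-04 * exp(-105e3 / (8.314 * 1358.15)) = 5.42541e-08 m^2/s
Step 2: J = D * (C1 - C2) / dx
J = 5.42541e-08 * (2.91 - 1.25) / 1.6e-03
J = 5.629e-05 kg/(m^2*s)


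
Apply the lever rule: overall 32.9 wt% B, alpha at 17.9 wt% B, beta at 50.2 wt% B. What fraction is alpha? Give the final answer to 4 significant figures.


f_alpha = (C_beta - C0) / (C_beta - C_alpha)
f_alpha = (50.2 - 32.9) / (50.2 - 17.9)
f_alpha = 0.5356


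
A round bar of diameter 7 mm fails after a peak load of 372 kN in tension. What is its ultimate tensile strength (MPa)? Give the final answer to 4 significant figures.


A0 = pi*(d/2)^2 = pi*(7/2)^2 = 38.4845 mm^2
UTS = F_max / A0 = 372*1000 / 38.4845
UTS = 9666 MPa


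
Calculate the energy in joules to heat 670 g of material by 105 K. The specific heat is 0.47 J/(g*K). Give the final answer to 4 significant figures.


Q = m * cp * dT
Q = 670 * 0.47 * 105
Q = 33060 J


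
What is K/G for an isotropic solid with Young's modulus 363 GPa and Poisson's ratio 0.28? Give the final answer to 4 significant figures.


G = E / (2*(1+nu))
G = 363 / (2*(1+0.28)) = 141.797 GPa
K = E / (3*(1-2*nu))
K = 363 / (3*(1-2*0.28)) = 275 GPa
K/G = 275 / 141.797 = 1.939


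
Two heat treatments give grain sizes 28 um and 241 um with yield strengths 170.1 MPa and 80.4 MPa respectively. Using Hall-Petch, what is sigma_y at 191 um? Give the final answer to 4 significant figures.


sigma_y = sigma0 + k / sqrt(d)
1/sqrt(d1) = 1/sqrt(2.8e-05) = 188.982;  1/sqrt(d2) = 64.4157
k = (sigma1 - sigma2) / (1/sqrt(d1) - 1/sqrt(d2)) = (170.1 - 80.4) / (188.982 - 64.4157) = 0.720097 MPa*m^0.5
sigma0 = sigma1 - k/sqrt(d1) = 170.1 - 0.720097*188.982 = 34.0145 MPa
sigma_y(d3) = 34.0145 + 0.720097 / sqrt(1.91e-04) = 86.12 MPa


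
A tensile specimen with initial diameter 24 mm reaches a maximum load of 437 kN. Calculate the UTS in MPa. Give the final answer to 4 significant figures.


A0 = pi*(d/2)^2 = pi*(24/2)^2 = 452.389 mm^2
UTS = F_max / A0 = 437*1000 / 452.389
UTS = 966 MPa


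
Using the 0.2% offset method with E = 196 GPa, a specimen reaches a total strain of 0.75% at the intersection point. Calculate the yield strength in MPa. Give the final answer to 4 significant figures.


Offset strain = 0.002
Elastic strain at yield = total_strain - offset = 7.5e-03 - 0.002 = 5.5e-03
sigma_y = E * elastic_strain = 196000 * 5.5e-03
sigma_y = 1078 MPa


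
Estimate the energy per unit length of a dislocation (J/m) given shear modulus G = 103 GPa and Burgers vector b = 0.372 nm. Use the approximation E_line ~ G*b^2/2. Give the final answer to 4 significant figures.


E = G*b^2/2
b = 0.372 nm = 3.72e-10 m
G = 103 GPa = 1.03e+11 Pa
E = 0.5 * 1.03e+11 * (3.72e-10)^2
E = 7.127e-09 J/m


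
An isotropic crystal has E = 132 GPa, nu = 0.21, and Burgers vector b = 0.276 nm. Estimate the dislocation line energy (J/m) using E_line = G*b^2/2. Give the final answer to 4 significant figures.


Step 1: G = E / (2*(1+nu))
G = 132 / (2*(1+0.21)) = 54.5455 GPa = 5.45455e+10 Pa
Step 2: E_line = G*b^2/2
b = 0.276 nm = 2.76e-10 m
E_line = 0.5 * 5.45455e+10 * (2.76e-10)^2 = 2.078e-09 J/m


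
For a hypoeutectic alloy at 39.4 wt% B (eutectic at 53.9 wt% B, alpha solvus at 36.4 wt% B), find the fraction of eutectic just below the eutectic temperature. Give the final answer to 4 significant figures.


f_primary = (C_e - C0) / (C_e - C_alpha_max)
f_primary = (53.9 - 39.4) / (53.9 - 36.4)
f_primary = 0.828571
f_eutectic = 1 - 0.828571 = 0.1714


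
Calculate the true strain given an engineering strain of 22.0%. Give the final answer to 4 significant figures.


epsilon_true = ln(1 + epsilon_eng)
epsilon_true = ln(1 + 0.22)
epsilon_true = 0.1989


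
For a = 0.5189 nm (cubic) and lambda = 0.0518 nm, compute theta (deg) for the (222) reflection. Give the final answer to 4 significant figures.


d = a / sqrt(h^2+k^2+l^2)
d = 0.5189 / sqrt(12) = 0.149794 nm
lambda = 2*d*sin(theta)  =>  sin(theta) = lambda / (2*d)
sin(theta) = 0.0518 / (2 * 0.149794) = 0.172905
theta = 9.957 deg


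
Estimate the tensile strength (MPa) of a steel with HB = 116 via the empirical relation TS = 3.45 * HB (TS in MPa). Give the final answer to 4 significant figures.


TS (MPa) = 3.45 * HB
TS = 3.45 * 116
TS = 400.2 MPa


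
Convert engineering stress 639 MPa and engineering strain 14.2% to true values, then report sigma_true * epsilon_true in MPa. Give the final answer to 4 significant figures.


sigma_true = sigma_eng * (1 + epsilon_eng)
sigma_true = 639 * (1 + 0.142) = 729.738 MPa
epsilon_true = ln(1 + epsilon_eng)
epsilon_true = ln(1 + 0.142) = 0.132781
sigma_true * epsilon_true = 729.738 * 0.132781 = 96.9 MPa


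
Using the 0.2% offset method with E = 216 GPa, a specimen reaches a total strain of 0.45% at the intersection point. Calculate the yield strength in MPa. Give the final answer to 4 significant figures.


Offset strain = 0.002
Elastic strain at yield = total_strain - offset = 4.5e-03 - 0.002 = 2.5e-03
sigma_y = E * elastic_strain = 216000 * 2.5e-03
sigma_y = 540 MPa


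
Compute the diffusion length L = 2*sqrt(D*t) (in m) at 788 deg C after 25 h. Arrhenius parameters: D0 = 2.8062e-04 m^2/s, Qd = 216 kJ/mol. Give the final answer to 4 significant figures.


Step 1: D = D0 * exp(-Qd/(R*T))
T = 1061.15 K
D = 2.8062e-04 * exp(-216e3 / (8.314 * 1061.15)) = 6.53477e-15 m^2/s
Step 2: L = 2*sqrt(D*t)
t = 25 h = 90000 s
L = 2*sqrt(6.53477e-15 * 90000) = 4.85e-05 m


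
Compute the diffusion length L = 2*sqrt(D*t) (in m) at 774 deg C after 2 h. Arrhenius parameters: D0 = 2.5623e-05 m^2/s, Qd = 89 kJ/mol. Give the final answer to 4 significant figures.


Step 1: D = D0 * exp(-Qd/(R*T))
T = 1047.15 K
D = 2.5623e-05 * exp(-89e3 / (8.314 * 1047.15)) = 9.30919e-10 m^2/s
Step 2: L = 2*sqrt(D*t)
t = 2 h = 7200 s
L = 2*sqrt(9.30919e-10 * 7200) = 5.178e-03 m


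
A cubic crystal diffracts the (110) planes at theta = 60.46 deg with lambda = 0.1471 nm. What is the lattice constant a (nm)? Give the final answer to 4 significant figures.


d = lambda / (2*sin(theta))
d = 0.1471 / (2*sin(60.46 deg))
d = 0.0845391 nm
a = d * sqrt(h^2+k^2+l^2) = 0.0845391 * sqrt(2)
a = 0.1196 nm


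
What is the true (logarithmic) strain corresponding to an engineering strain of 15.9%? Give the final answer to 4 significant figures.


epsilon_true = ln(1 + epsilon_eng)
epsilon_true = ln(1 + 0.159)
epsilon_true = 0.1476


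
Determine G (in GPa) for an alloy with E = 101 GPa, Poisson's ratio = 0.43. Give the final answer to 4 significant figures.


G = E / (2*(1+nu))
G = 101 / (2*(1+0.43))
G = 35.31 GPa


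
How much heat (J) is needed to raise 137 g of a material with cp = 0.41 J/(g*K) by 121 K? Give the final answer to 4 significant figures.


Q = m * cp * dT
Q = 137 * 0.41 * 121
Q = 6797 J


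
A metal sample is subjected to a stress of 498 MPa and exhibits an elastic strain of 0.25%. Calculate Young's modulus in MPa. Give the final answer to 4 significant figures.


E = sigma / epsilon
epsilon = 0.25% = 2.5e-03
E = 498 / 2.5e-03
E = 199200 MPa


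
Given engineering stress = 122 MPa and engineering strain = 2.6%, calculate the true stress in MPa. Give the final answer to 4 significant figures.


sigma_true = sigma_eng * (1 + epsilon_eng)
sigma_true = 122 * (1 + 0.026)
sigma_true = 125.2 MPa


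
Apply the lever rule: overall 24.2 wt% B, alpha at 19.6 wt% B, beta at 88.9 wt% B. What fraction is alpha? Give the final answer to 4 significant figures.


f_alpha = (C_beta - C0) / (C_beta - C_alpha)
f_alpha = (88.9 - 24.2) / (88.9 - 19.6)
f_alpha = 0.9336


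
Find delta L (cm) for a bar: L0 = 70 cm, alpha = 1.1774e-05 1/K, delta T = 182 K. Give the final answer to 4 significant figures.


dL = L0 * alpha * dT
dL = 70 * 1.1774e-05 * 182
dL = 0.15 cm


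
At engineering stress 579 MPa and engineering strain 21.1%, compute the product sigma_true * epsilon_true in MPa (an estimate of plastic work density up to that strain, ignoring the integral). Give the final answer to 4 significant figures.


sigma_true = sigma_eng * (1 + epsilon_eng)
sigma_true = 579 * (1 + 0.211) = 701.169 MPa
epsilon_true = ln(1 + epsilon_eng)
epsilon_true = ln(1 + 0.211) = 0.191446
sigma_true * epsilon_true = 701.169 * 0.191446 = 134.2 MPa


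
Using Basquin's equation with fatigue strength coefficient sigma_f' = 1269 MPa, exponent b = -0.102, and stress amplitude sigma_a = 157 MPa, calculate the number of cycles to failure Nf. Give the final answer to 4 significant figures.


sigma_a = sigma_f' * (2*Nf)^b
2*Nf = (sigma_a / sigma_f')^(1/b)
2*Nf = (157 / 1269)^(1/-0.102)
2*Nf = 7.90071e+08
Nf = 3.95e+08 cycles


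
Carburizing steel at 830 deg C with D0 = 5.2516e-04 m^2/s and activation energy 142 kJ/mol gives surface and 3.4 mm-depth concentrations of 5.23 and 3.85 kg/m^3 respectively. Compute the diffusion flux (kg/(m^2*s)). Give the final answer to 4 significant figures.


Step 1: D = D0 * exp(-Qd/(R*T))
T = 830 + 273.15 = 1103.15 K
D = 5.2516e-04 * exp(-142e3 / (8.314 * 1103.15)) = 9.91485e-11 m^2/s
Step 2: J = D * (C1 - C2) / dx
J = 9.91485e-11 * (5.23 - 3.85) / 3.4e-03
J = 4.024e-08 kg/(m^2*s)


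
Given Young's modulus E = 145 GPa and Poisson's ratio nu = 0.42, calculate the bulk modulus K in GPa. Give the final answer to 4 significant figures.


K = E / (3*(1-2*nu))
K = 145 / (3*(1-2*0.42))
K = 302.1 GPa


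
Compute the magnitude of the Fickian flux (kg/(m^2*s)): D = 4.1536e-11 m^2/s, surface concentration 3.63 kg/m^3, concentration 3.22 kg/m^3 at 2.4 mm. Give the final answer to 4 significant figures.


J = -D * (dC/dx) = D * (C1 - C2) / dx
J = 4.1536e-11 * (3.63 - 3.22) / 2.4e-03
J = 7.096e-09 kg/(m^2*s)


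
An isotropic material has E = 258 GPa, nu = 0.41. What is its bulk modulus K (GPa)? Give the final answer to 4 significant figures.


K = E / (3*(1-2*nu))
K = 258 / (3*(1-2*0.41))
K = 477.8 GPa


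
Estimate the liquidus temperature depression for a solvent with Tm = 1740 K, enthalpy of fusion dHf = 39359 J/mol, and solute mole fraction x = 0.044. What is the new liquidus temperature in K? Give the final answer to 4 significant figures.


dT = R*Tm^2*x / dHf
dT = 8.314 * 1740^2 * 0.044 / 39359
dT = 28.1395 K
T_new = 1740 - 28.1395 = 1712 K


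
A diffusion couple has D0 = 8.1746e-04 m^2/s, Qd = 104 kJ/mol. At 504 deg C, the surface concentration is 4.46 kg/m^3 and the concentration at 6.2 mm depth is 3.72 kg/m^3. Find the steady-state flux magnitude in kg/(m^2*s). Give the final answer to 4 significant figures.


Step 1: D = D0 * exp(-Qd/(R*T))
T = 504 + 273.15 = 777.15 K
D = 8.1746e-04 * exp(-104e3 / (8.314 * 777.15)) = 8.35708e-11 m^2/s
Step 2: J = D * (C1 - C2) / dx
J = 8.35708e-11 * (4.46 - 3.72) / 6.2e-03
J = 9.975e-09 kg/(m^2*s)


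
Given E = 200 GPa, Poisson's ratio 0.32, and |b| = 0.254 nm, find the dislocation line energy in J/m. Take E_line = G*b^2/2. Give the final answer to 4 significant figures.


Step 1: G = E / (2*(1+nu))
G = 200 / (2*(1+0.32)) = 75.7576 GPa = 7.57576e+10 Pa
Step 2: E_line = G*b^2/2
b = 0.254 nm = 2.54e-10 m
E_line = 0.5 * 7.57576e+10 * (2.54e-10)^2 = 2.444e-09 J/m


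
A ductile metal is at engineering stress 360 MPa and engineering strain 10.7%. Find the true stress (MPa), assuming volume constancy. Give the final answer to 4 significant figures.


sigma_true = sigma_eng * (1 + epsilon_eng)
sigma_true = 360 * (1 + 0.107)
sigma_true = 398.5 MPa


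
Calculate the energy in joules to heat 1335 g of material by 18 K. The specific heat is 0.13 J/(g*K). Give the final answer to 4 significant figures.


Q = m * cp * dT
Q = 1335 * 0.13 * 18
Q = 3124 J


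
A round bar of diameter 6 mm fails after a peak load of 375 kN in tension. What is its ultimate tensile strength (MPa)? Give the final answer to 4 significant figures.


A0 = pi*(d/2)^2 = pi*(6/2)^2 = 28.2743 mm^2
UTS = F_max / A0 = 375*1000 / 28.2743
UTS = 13260 MPa
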